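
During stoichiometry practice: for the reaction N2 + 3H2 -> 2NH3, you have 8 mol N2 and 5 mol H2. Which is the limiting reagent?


Mole ratio available / coefficient:
  N2: 8/1 = 8.000
  H2: 5/3 = 1.667
Smaller ratio is limiting.

H2


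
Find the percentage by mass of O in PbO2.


M(PbO2) = 1×207.2 + 2×16.0 = 239.20 g/mol
Mass of O = 2 × 16.0 = 32.00 g/mol
% O = 32.00/239.20 × 100 = 13.38%

13.38%


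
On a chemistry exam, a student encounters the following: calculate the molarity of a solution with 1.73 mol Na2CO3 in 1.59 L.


M = n/V = 1.73/1.59 = 1.088 mol/L

1.088 M


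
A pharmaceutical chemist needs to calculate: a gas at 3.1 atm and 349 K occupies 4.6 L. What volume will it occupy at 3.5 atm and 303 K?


P1V1/T1 = P2V2/T2
V2 = P1V1T2/(T1P2)
= 3.1×4.6×303/(349×3.5)
= 3.537 L

3.537 L


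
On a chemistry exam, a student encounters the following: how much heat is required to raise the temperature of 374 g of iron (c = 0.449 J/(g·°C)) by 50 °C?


q = mcΔT = 374 × 0.449 × 50
= 8396.30 J

8396.30 J


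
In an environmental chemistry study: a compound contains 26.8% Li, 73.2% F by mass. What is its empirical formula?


Assume 100 g sample. Moles of each element:
  Li: 26.8/6.94 = 3.862 mol
  F: 73.2/19.0 = 3.853 mol
Divide by smallest (3.853):
  Li: 3.862/3.853 = 1.0
  F: 3.853/3.853 = 1.0
Empirical formula: LiF

LiF


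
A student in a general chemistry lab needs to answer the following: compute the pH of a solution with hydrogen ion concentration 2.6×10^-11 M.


pH = -log10([H+]) = -log10(2.6×10^-11)
= 11 - log10(2.6)
= 11 - 0.41
= 10.59

10.59


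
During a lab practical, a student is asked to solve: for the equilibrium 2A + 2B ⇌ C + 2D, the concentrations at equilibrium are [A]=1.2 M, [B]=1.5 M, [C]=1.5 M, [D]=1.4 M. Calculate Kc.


Kc = [C][D]^2/([A]^2[B]^2)
= (1.5^1 × 1.4^2)/(1.2^2 × 1.5^2)
= 2.94/3.24
= 0.9074

0.9074


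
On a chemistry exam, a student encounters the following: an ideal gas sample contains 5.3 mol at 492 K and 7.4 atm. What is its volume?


PV = nRT  (R = 0.08206 L·atm/(mol·K))
V = nRT/P = 5.3×0.08206×492/7.4
= 28.916 L

28.916 L


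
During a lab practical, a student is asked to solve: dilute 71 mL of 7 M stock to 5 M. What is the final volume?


C1V1 = C2V2
7 × 71 = 5 × V2
V2 = 497/5 = 99.4 mL

99.4 mL


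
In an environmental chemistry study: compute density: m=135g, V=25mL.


ρ = mass/volume
= 135/25
= 5.4 g/mL

5.4 g/mL


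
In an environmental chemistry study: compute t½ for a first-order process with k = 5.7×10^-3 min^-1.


t½ = ln2/k = 0.693147/(5.7×10^-3 min^-1)
= 121.6 min

121.6 min


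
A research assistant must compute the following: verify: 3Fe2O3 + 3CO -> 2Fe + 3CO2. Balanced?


Equation: 3Fe2O3 + 3CO -> 2Fe + 3CO2
Check atoms: C: 3=3, Fe: 6≠2, O: 12≠6
Not balanced

No, not balanced


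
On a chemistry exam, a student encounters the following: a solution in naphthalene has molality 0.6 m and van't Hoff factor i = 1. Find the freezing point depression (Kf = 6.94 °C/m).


ΔTf = Kf × m × i
= 6.94 × 0.6 × 1
= 4.164 °C

4.164 °C


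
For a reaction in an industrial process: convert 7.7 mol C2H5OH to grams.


M(C2H5OH) = 46.07 g/mol
mass = n × M = 7.7 × 46.07 = 354.74 g

354.74 g


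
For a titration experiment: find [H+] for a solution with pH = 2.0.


[H+] = 10^(-pH) = 10^(-2.0)
= 1.0×10^-2 M

1.0×10^-2 M


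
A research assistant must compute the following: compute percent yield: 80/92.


% yield = actual/theoretical × 100
= 80/92 × 100
= 86.96%

86.96%


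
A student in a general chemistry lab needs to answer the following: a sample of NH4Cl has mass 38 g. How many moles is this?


M(NH4Cl) = 53.49 g/mol
n = mass/M = 38/53.49 = 0.7104 mol

0.7104 mol


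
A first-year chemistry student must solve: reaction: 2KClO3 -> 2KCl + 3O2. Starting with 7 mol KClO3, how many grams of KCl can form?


Mole ratio KCl:KClO3 = 2:2
n(KCl) = 7 × 2/2 = 7.000 mol
mass = 7.000 × 74.55 = 521.85 g

521.85 g


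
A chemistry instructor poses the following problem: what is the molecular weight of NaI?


M(NaI) = 1×22.99 + 1×126.9
= 22.99 + 126.9
= 149.89 g/mol

149.89 g/mol


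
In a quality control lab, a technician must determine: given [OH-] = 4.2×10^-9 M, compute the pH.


pOH = -log10([OH-]) = -log10(4.2×10^-9)
= 9 - log10(4.2) = 8.38
pH = 14 - pOH = 14 - 8.38 = 5.62

5.62


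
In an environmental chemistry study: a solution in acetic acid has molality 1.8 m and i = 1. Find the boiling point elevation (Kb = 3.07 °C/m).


ΔTb = Kb × m × i
= 3.07 × 1.8 × 1
= 5.526 °C

5.526 °C


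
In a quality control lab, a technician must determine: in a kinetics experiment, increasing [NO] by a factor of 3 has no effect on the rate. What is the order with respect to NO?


rate ∝ [NO]^n
rate ∝ [NO]^0
Order in NO: 0

0


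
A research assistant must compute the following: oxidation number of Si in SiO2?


x + 2(-2) = 0, so x = +4
Oxidation number: +4

+4


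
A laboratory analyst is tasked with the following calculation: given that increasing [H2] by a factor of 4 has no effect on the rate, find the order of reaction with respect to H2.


rate ∝ [H2]^n
rate ∝ [H2]^0
Order in H2: 0

0


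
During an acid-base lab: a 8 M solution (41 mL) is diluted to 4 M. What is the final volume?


C1V1 = C2V2
8 × 41 = 4 × V2
V2 = 328/4 = 82.0 mL

82.0 mL


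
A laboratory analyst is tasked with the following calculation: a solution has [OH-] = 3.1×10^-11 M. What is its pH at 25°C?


pOH = -log10([OH-]) = -log10(3.1×10^-11)
= 11 - log10(3.1) = 10.51
pH = 14 - pOH = 14 - 10.51 = 3.49

3.49


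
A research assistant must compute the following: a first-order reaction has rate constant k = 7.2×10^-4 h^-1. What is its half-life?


t½ = ln2/k = 0.693147/(7.2×10^-4 h^-1)
= 962.7 h

962.7 h


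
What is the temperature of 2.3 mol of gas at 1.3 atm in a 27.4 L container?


PV = nRT  (R = 0.08206 L·atm/(mol·K))
T = PV/(nR) = 1.3×27.4/(2.3×0.08206)
= 35.62/0.188738
= 188.73 K

188.73 K


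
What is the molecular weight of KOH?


M(KOH) = 1×39.1 + 1×16.0 + 1×1.008
= 39.1 + 16.0 + 1.01
= 56.11 g/mol

56.11 g/mol


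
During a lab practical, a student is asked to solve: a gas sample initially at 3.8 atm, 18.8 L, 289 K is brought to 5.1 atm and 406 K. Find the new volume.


P1V1/T1 = P2V2/T2
V2 = P1V1T2/(T1P2)
= 3.8×18.8×406/(289×5.1)
= 19.679 L

19.679 L


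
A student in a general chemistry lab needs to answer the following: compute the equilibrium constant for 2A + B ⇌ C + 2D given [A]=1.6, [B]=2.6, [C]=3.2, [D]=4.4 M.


Kc = [C][D]^2/([A]^2[B])
= (3.2^1 × 4.4^2)/(1.6^2 × 2.6^1)
= 61.952/6.656
= 9.308

9.308


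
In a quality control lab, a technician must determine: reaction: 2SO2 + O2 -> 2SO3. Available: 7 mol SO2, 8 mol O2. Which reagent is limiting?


Mole ratio available / coefficient:
  SO2: 7/2 = 3.500
  O2: 8/1 = 8.000
Smaller ratio is limiting.

SO2


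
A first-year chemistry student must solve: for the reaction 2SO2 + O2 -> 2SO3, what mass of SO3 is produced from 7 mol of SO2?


Mole ratio SO3:SO2 = 2:2
n(SO3) = 7 × 2/2 = 7.000 mol
mass = 7.000 × 80.07 = 560.49 g

560.49 g


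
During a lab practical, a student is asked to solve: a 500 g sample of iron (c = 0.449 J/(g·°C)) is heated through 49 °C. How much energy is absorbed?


q = mcΔT = 500 × 0.449 × 49
= 11000.50 J

11000.50 J


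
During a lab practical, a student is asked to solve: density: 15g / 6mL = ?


ρ = mass/volume
= 15/6
= 2.5 g/mL

2.5 g/mL


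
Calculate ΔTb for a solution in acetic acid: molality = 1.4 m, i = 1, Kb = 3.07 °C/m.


ΔTb = Kb × m × i
= 3.07 × 1.4 × 1
= 4.298 °C

4.298 °C


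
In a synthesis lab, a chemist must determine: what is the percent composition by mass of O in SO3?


M(SO3) = 1×32.07 + 3×16.0 = 80.07 g/mol
Mass of O = 3 × 16.0 = 48.00 g/mol
% O = 48.00/80.07 × 100 = 59.95%

59.95%


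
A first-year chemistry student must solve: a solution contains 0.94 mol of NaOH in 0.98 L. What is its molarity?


M = n/V = 0.94/0.98 = 0.959 mol/L

0.959 M


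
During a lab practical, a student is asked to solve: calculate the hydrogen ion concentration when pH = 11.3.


[H+] = 10^(-pH) = 10^(-11.3)
= 5.01×10^-12 M

5.01×10^-12 M


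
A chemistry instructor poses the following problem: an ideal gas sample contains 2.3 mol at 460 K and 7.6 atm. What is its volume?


PV = nRT  (R = 0.08206 L·atm/(mol·K))
V = nRT/P = 2.3×0.08206×460/7.6
= 11.424 L

11.424 L


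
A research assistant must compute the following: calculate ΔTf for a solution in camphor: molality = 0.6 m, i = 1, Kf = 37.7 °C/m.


ΔTf = Kf × m × i
= 37.7 × 0.6 × 1
= 22.62 °C

22.62 °C


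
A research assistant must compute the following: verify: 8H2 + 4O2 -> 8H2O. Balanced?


Equation: 8H2 + 4O2 -> 8H2O
Check atoms: H: 16=16, O: 8=8
Balanced

Yes, balanced


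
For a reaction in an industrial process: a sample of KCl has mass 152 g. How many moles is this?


M(KCl) = 74.55 g/mol
n = mass/M = 152/74.55 = 2.0389 mol

2.0389 mol


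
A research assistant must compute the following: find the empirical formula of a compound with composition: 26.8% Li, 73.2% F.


Assume 100 g sample. Moles of each element:
  Li: 26.8/6.94 = 3.862 mol
  F: 73.2/19.0 = 3.853 mol
Divide by smallest (3.853):
  Li: 3.862/3.853 = 1.0
  F: 3.853/3.853 = 1.0
Empirical formula: LiF

LiF


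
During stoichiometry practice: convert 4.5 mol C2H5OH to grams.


M(C2H5OH) = 46.07 g/mol
mass = n × M = 4.5 × 46.07 = 207.32 g

207.32 g


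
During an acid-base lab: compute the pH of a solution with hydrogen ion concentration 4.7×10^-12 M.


pH = -log10([H+]) = -log10(4.7×10^-12)
= 12 - log10(4.7)
= 12 - 0.67
= 11.33

11.33


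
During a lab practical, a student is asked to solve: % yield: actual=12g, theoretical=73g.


% yield = actual/theoretical × 100
= 12/73 × 100
= 16.44%

16.44%


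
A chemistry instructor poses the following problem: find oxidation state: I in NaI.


halide: -1
Oxidation number: -1

-1


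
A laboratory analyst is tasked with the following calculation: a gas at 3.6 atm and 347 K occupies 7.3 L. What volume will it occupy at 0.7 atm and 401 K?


P1V1/T1 = P2V2/T2
V2 = P1V1T2/(T1P2)
= 3.6×7.3×401/(347×0.7)
= 43.385 L

43.385 L


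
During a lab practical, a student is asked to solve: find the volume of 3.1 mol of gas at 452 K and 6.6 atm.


PV = nRT  (R = 0.08206 L·atm/(mol·K))
V = nRT/P = 3.1×0.08206×452/6.6
= 17.422 L

17.422 L


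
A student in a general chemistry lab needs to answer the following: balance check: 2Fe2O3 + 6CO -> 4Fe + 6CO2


Equation: 2Fe2O3 + 6CO -> 4Fe + 6CO2
Check atoms: C: 6=6, Fe: 4=4, O: 12=12
Balanced

Yes, balanced


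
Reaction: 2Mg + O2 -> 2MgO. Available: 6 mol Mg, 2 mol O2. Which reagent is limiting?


Mole ratio available / coefficient:
  Mg: 6/2 = 3.000
  O2: 2/1 = 2.000
Smaller ratio is limiting.

O2


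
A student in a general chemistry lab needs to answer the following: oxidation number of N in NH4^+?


x + 4(+1) = +1, so x = -3
Oxidation number: -3

-3


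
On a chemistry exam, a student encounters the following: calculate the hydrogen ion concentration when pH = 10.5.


[H+] = 10^(-pH) = 10^(-10.5)
= 3.16×10^-11 M

3.16×10^-11 M


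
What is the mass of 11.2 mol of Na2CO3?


M(Na2CO3) = 105.99 g/mol
mass = n × M = 11.2 × 105.99 = 1187.09 g

1187.09 g


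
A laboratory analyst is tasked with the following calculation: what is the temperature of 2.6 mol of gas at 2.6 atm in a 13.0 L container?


PV = nRT  (R = 0.08206 L·atm/(mol·K))
T = PV/(nR) = 2.6×13.0/(2.6×0.08206)
= 33.80/0.213356
= 158.42 K

158.42 K


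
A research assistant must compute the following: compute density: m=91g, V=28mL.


ρ = mass/volume
= 91/28
= 3.25 g/mL

3.25 g/mL


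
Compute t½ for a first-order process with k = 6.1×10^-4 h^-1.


t½ = ln2/k = 0.693147/(6.1×10^-4 h^-1)
= 1136 h

1136 h


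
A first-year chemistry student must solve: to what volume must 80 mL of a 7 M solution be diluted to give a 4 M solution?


C1V1 = C2V2
7 × 80 = 4 × V2
V2 = 560/4 = 140.0 mL

140.0 mL


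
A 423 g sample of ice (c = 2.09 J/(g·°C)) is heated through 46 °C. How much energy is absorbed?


q = mcΔT = 423 × 2.09 × 46
= 40667.22 J

40667.22 J


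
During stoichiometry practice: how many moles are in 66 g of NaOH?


M(NaOH) = 40.0 g/mol
n = mass/M = 66/40.0 = 1.65 mol

1.65 mol


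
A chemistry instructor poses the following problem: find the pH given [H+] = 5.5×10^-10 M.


pH = -log10([H+]) = -log10(5.5×10^-10)
= 10 - log10(5.5)
= 10 - 0.74
= 9.26

9.26


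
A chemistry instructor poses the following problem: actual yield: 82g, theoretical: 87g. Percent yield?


% yield = actual/theoretical × 100
= 82/87 × 100
= 94.25%

94.25%


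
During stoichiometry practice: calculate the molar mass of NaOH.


M(NaOH) = 1×22.99 + 1×16.0 + 1×1.008
= 22.99 + 16.0 + 1.01
= 40.0 g/mol

40.0 g/mol


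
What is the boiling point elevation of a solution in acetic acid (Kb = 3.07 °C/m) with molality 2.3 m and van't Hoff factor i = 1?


ΔTb = Kb × m × i
= 3.07 × 2.3 × 1
= 7.061 °C

7.061 °C


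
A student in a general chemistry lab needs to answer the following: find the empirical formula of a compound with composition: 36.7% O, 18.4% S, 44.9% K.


Assume 100 g sample. Moles of each element:
  O: 36.7/16.0 = 2.294 mol
  S: 18.4/32.07 = 0.574 mol
  K: 44.9/39.1 = 1.148 mol
Divide by smallest (0.574):
  O: 2.294/0.574 = 4.0
  S: 0.574/0.574 = 1.0
  K: 1.148/0.574 = 2.0
Empirical formula: K2SO4

K2SO4


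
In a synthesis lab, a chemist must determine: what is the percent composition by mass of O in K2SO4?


M(K2SO4) = 2×39.1 + 1×32.07 + 4×16.0 = 174.27 g/mol
Mass of O = 4 × 16.0 = 64.00 g/mol
% O = 64.00/174.27 × 100 = 36.72%

36.72%


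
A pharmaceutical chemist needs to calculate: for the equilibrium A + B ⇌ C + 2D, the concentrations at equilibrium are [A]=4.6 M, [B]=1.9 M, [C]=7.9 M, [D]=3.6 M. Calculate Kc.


Kc = [C][D]^2/([A][B])
= (7.9^1 × 3.6^2)/(4.6^1 × 1.9^1)
= 102.384/8.74
= 11.71

11.71


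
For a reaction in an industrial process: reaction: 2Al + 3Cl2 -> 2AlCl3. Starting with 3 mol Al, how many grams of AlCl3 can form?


Mole ratio AlCl3:Al = 2:2
n(AlCl3) = 3 × 2/2 = 3.000 mol
mass = 3.000 × 133.33 = 399.99 g

399.99 g


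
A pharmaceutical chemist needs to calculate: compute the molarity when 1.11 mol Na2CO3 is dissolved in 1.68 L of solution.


M = n/V = 1.11/1.68 = 0.661 mol/L

0.661 M


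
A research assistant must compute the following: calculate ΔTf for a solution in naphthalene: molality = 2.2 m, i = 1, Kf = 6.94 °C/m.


ΔTf = Kf × m × i
= 6.94 × 2.2 × 1
= 15.268 °C

15.268 °C


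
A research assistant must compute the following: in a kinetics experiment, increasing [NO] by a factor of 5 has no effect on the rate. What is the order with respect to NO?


rate ∝ [NO]^n
rate ∝ [NO]^0
Order in NO: 0

0


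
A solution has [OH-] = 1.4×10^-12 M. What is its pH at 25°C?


pOH = -log10([OH-]) = -log10(1.4×10^-12)
= 12 - log10(1.4) = 11.85
pH = 14 - pOH = 14 - 11.85 = 2.15

2.15


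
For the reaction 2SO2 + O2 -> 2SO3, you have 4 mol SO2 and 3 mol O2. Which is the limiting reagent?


Mole ratio available / coefficient:
  SO2: 4/2 = 2.000
  O2: 3/1 = 3.000
Smaller ratio is limiting.

SO2


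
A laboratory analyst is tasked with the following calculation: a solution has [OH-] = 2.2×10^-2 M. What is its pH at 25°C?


pOH = -log10([OH-]) = -log10(2.2×10^-2)
= 2 - log10(2.2) = 1.66
pH = 14 - pOH = 14 - 1.66 = 12.34

12.34


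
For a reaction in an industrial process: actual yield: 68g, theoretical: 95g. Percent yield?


% yield = actual/theoretical × 100
= 68/95 × 100
= 71.58%

71.58%


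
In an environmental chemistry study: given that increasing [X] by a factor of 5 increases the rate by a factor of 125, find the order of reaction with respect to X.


rate ∝ [X]^n
5^n = 125 → n = 3
Order in X: 3

3


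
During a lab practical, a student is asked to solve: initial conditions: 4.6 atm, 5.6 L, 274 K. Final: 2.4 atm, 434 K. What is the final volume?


P1V1/T1 = P2V2/T2
V2 = P1V1T2/(T1P2)
= 4.6×5.6×434/(274×2.4)
= 17.001 L

17.001 L


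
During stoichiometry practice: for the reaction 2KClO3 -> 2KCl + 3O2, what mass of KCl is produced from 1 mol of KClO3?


Mole ratio KCl:KClO3 = 2:2
n(KCl) = 1 × 2/2 = 1.000 mol
mass = 1.000 × 74.55 = 74.55 g

74.55 g


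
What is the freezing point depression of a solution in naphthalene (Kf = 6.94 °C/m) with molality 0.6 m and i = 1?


ΔTf = Kf × m × i
= 6.94 × 0.6 × 1
= 4.164 °C

4.164 °C


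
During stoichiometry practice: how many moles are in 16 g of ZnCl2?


M(ZnCl2) = 136.28 g/mol
n = mass/M = 16/136.28 = 0.1174 mol

0.1174 mol


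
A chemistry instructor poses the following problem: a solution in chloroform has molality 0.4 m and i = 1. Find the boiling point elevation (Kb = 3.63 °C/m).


ΔTb = Kb × m × i
= 3.63 × 0.4 × 1
= 1.452 °C

1.452 °C


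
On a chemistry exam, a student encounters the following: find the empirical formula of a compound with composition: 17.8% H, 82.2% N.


Assume 100 g sample. Moles of each element:
  H: 17.8/1.008 = 17.659 mol
  N: 82.2/14.01 = 5.867 mol
Divide by smallest (5.867):
  H: 17.659/5.867 = 3.01
  N: 5.867/5.867 = 1.0
Empirical formula: NH3

NH3


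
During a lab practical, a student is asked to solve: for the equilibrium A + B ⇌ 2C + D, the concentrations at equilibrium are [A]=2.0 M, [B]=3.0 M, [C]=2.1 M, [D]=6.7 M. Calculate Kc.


Kc = [C]^2[D]/([A][B])
= (2.1^2 × 6.7^1)/(2.0^1 × 3.0^1)
= 29.547/6
= 4.925

4.925


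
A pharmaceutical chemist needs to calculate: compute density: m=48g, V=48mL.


ρ = mass/volume
= 48/48
= 1.0 g/mL

1.0 g/mL


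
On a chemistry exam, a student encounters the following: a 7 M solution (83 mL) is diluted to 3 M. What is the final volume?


C1V1 = C2V2
7 × 83 = 3 × V2
V2 = 581/3 = 193.67 mL

193.67 mL


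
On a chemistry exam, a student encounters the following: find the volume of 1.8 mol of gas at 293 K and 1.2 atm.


PV = nRT  (R = 0.08206 L·atm/(mol·K))
V = nRT/P = 1.8×0.08206×293/1.2
= 36.065 L

36.065 L


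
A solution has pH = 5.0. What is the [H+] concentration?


[H+] = 10^(-pH) = 10^(-5.0)
= 1.0×10^-5 M

1.0×10^-5 M


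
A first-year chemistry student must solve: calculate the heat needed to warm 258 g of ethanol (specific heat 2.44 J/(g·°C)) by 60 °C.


q = mcΔT = 258 × 2.44 × 60
= 37771.20 J

37771.20 J


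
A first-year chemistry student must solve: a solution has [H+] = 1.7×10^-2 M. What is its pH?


pH = -log10([H+]) = -log10(1.7×10^-2)
= 2 - log10(1.7)
= 2 - 0.23
= 1.77

1.77


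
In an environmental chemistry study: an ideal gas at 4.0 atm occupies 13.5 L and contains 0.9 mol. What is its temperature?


PV = nRT  (R = 0.08206 L·atm/(mol·K))
T = PV/(nR) = 4.0×13.5/(0.9×0.08206)
= 54.00/0.073854
= 731.17 K

731.17 K


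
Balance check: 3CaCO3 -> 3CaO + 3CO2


Equation: 3CaCO3 -> 3CaO + 3CO2
Check atoms: C: 3=3, Ca: 3=3, O: 9=9
Balanced

Yes, balanced


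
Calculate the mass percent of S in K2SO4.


M(K2SO4) = 2×39.1 + 1×32.07 + 4×16.0 = 174.27 g/mol
Mass of S = 1 × 32.07 = 32.07 g/mol
% S = 32.07/174.27 × 100 = 18.40%

18.40%


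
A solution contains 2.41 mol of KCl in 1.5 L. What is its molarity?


M = n/V = 2.41/1.5 = 1.607 mol/L

1.607 M


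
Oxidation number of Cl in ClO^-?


x + (-2) = -1, so x = +1
Oxidation number: +1

+1


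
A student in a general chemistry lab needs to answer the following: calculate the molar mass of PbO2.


M(PbO2) = 1×207.2 + 2×16.0
= 207.2 + 32.0
= 239.2 g/mol

239.2 g/mol


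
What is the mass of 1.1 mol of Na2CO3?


M(Na2CO3) = 105.99 g/mol
mass = n × M = 1.1 × 105.99 = 116.59 g

116.59 g


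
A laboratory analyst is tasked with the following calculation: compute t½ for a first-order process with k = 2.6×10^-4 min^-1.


t½ = ln2/k = 0.693147/(2.6×10^-4 min^-1)
= 2666 min

2666 min


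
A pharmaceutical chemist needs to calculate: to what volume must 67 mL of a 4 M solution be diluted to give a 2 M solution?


C1V1 = C2V2
4 × 67 = 2 × V2
V2 = 268/2 = 134.0 mL

134.0 mL


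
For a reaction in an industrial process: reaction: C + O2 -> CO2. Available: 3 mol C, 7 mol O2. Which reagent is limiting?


Mole ratio available / coefficient:
  C: 3/1 = 3.000
  O2: 7/1 = 7.000
Smaller ratio is limiting.

C


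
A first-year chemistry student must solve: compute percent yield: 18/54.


% yield = actual/theoretical × 100
= 18/54 × 100
= 33.33%

33.33%


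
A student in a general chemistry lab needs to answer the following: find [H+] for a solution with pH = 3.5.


[H+] = 10^(-pH) = 10^(-3.5)
= 3.16×10^-4 M

3.16×10^-4 M


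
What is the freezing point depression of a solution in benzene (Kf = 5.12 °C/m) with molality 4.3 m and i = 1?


ΔTf = Kf × m × i
= 5.12 × 4.3 × 1
= 22.016 °C

22.016 °C


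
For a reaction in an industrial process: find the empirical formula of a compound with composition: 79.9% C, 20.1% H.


Assume 100 g sample. Moles of each element:
  C: 79.9/12.01 = 6.653 mol
  H: 20.1/1.008 = 19.94 mol
Divide by smallest (6.653):
  C: 6.653/6.653 = 1.0
  H: 19.94/6.653 = 3.0
Empirical formula: CH3

CH3


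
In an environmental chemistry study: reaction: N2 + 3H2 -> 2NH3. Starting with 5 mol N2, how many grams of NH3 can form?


Mole ratio NH3:N2 = 2:1
n(NH3) = 5 × 2/1 = 10.000 mol
mass = 10.000 × 17.03 = 170.3 g

170.3 g


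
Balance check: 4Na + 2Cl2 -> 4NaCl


Equation: 4Na + 2Cl2 -> 4NaCl
Check atoms: Cl: 4=4, Na: 4=4
Balanced

Yes, balanced


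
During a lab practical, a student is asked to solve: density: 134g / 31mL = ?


ρ = mass/volume
= 134/31
= 4.323 g/mL

4.323 g/mL


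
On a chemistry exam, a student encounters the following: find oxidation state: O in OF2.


F is always -1; 2(-1) + x = 0, so O = +2
Oxidation number: +2

+2


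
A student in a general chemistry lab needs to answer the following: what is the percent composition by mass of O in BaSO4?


M(BaSO4) = 1×137.33 + 1×32.07 + 4×16.0 = 233.40 g/mol
Mass of O = 4 × 16.0 = 64.00 g/mol
% O = 64.00/233.40 × 100 = 27.42%

27.42%


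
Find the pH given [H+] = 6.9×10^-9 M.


pH = -log10([H+]) = -log10(6.9×10^-9)
= 9 - log10(6.9)
= 9 - 0.84
= 8.16

8.16


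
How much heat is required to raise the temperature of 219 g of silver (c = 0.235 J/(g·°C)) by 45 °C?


q = mcΔT = 219 × 0.235 × 45
= 2315.93 J

2315.93 J


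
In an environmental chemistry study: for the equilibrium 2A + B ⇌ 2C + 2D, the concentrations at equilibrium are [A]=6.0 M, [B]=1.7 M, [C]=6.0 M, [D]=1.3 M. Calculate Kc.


Kc = [C]^2[D]^2/([A]^2[B])
= (6.0^2 × 1.3^2)/(6.0^2 × 1.7^1)
= 60.84/61.2
= 0.9941

0.9941


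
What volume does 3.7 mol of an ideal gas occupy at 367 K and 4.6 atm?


PV = nRT  (R = 0.08206 L·atm/(mol·K))
V = nRT/P = 3.7×0.08206×367/4.6
= 24.224 L

24.224 L


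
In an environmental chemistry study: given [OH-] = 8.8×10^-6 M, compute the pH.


pOH = -log10([OH-]) = -log10(8.8×10^-6)
= 6 - log10(8.8) = 5.06
pH = 14 - pOH = 14 - 5.06 = 8.94

8.94


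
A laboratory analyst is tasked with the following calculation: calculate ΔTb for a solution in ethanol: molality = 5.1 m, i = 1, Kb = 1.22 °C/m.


ΔTb = Kb × m × i
= 1.22 × 5.1 × 1
= 6.222 °C

6.222 °C


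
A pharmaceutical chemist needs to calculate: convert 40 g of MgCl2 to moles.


M(MgCl2) = 95.21 g/mol
n = mass/M = 40/95.21 = 0.4201 mol

0.4201 mol


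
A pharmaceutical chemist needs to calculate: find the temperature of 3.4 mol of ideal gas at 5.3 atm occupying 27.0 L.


PV = nRT  (R = 0.08206 L·atm/(mol·K))
T = PV/(nR) = 5.3×27.0/(3.4×0.08206)
= 143.10/0.279004
= 512.90 K

512.90 K


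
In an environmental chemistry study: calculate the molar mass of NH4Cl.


M(NH4Cl) = 1×14.01 + 4×1.008 + 1×35.45
= 14.01 + 4.03 + 35.45
= 53.49 g/mol

53.49 g/mol


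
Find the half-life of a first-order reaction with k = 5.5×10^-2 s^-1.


t½ = ln2/k = 0.693147/(5.5×10^-2 s^-1)
= 12.60 s

12.60 s


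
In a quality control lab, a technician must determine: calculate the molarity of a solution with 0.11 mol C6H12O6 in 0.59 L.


M = n/V = 0.11/0.59 = 0.186 mol/L

0.186 M


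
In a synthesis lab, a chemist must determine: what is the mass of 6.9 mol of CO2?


M(CO2) = 44.01 g/mol
mass = n × M = 6.9 × 44.01 = 303.67 g

303.67 g


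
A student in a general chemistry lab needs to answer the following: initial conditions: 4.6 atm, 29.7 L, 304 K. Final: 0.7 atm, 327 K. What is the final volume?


P1V1/T1 = P2V2/T2
V2 = P1V1T2/(T1P2)
= 4.6×29.7×327/(304×0.7)
= 209.938 L

209.938 L


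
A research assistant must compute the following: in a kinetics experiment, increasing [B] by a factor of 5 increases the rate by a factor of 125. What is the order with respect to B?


rate ∝ [B]^n
5^n = 125 → n = 3
Order in B: 3

3


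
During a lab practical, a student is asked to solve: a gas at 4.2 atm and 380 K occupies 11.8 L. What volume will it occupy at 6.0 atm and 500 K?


P1V1/T1 = P2V2/T2
V2 = P1V1T2/(T1P2)
= 4.2×11.8×500/(380×6.0)
= 10.868 L

10.868 L


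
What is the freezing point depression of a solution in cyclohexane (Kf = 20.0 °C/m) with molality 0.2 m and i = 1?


ΔTf = Kf × m × i
= 20.0 × 0.2 × 1
= 4.0 °C

4.0 °C


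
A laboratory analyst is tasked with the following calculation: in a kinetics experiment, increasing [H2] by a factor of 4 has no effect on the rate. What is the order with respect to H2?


rate ∝ [H2]^n
rate ∝ [H2]^0
Order in H2: 0

0


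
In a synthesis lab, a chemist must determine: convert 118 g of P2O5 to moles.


M(P2O5) = 141.94 g/mol
n = mass/M = 118/141.94 = 0.8313 mol

0.8313 mol


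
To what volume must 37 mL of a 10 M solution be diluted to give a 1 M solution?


C1V1 = C2V2
10 × 37 = 1 × V2
V2 = 370/1 = 370.0 mL

370.0 mL


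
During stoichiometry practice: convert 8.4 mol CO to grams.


M(CO) = 28.01 g/mol
mass = n × M = 8.4 × 28.01 = 235.28 g

235.28 g


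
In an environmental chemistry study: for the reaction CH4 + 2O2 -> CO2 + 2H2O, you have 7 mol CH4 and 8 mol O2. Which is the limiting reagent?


Mole ratio available / coefficient:
  CH4: 7/1 = 7.000
  O2: 8/2 = 4.000
Smaller ratio is limiting.

O2


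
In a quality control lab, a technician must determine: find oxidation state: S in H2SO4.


2(+1) + x + 4(-2) = 0, so x = +6
Oxidation number: +6

+6


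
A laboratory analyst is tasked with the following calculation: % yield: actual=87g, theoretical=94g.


% yield = actual/theoretical × 100
= 87/94 × 100
= 92.55%

92.55%


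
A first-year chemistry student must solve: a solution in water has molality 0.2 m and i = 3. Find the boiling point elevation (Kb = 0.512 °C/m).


ΔTb = Kb × m × i
= 0.512 × 0.2 × 3
= 0.3072 °C

0.3072 °C


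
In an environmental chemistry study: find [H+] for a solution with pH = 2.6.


[H+] = 10^(-pH) = 10^(-2.6)
= 2.51×10^-3 M

2.51×10^-3 M


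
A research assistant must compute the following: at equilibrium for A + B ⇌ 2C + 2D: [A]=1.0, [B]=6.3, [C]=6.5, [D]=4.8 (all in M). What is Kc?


Kc = [C]^2[D]^2/([A][B])
= (6.5^2 × 4.8^2)/(1.0^1 × 6.3^1)
= 973.44/6.3
= 154.5

154.5


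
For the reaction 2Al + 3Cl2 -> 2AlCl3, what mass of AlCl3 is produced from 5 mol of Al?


Mole ratio AlCl3:Al = 2:2
n(AlCl3) = 5 × 2/2 = 5.000 mol
mass = 5.000 × 133.33 = 666.65 g

666.65 g


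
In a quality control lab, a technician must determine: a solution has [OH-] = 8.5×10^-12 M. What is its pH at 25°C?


pOH = -log10([OH-]) = -log10(8.5×10^-12)
= 12 - log10(8.5) = 11.07
pH = 14 - pOH = 14 - 11.07 = 2.93

2.93


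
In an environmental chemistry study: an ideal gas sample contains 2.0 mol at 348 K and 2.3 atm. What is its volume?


PV = nRT  (R = 0.08206 L·atm/(mol·K))
V = nRT/P = 2.0×0.08206×348/2.3
= 24.832 L

24.832 L


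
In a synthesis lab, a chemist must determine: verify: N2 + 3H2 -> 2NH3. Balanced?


Equation: N2 + 3H2 -> 2NH3
Check atoms: H: 6=6, N: 2=2
Balanced

Yes, balanced


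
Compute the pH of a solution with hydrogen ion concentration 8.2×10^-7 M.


pH = -log10([H+]) = -log10(8.2×10^-7)
= 7 - log10(8.2)
= 7 - 0.91
= 6.09

6.09


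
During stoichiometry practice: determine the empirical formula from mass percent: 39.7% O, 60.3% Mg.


Assume 100 g sample. Moles of each element:
  O: 39.7/16.0 = 2.481 mol
  Mg: 60.3/24.31 = 2.48 mol
Divide by smallest (2.48):
  O: 2.481/2.48 = 1.0
  Mg: 2.48/2.48 = 1.0
Empirical formula: MgO

MgO


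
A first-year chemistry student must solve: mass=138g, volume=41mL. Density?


ρ = mass/volume
= 138/41
= 3.366 g/mL

3.366 g/mL


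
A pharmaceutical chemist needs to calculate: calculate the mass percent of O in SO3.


M(SO3) = 1×32.07 + 3×16.0 = 80.07 g/mol
Mass of O = 3 × 16.0 = 48.00 g/mol
% O = 48.00/80.07 × 100 = 59.95%

59.95%


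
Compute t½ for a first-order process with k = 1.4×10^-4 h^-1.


t½ = ln2/k = 0.693147/(1.4×10^-4 h^-1)
= 4951 h

4951 h


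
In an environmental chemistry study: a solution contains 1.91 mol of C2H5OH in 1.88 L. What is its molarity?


M = n/V = 1.91/1.88 = 1.016 mol/L

1.016 M


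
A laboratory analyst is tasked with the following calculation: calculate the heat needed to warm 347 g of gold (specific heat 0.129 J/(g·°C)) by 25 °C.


q = mcΔT = 347 × 0.129 × 25
= 1119.08 J

1119.08 J


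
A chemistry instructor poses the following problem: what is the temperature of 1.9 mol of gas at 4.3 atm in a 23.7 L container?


PV = nRT  (R = 0.08206 L·atm/(mol·K))
T = PV/(nR) = 4.3×23.7/(1.9×0.08206)
= 101.91/0.155914
= 653.63 K

653.63 K


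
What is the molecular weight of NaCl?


M(NaCl) = 1×22.99 + 1×35.45
= 22.99 + 35.45
= 58.44 g/mol

58.44 g/mol


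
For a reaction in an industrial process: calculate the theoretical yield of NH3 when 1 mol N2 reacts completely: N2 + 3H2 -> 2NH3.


Mole ratio NH3:N2 = 2:1
n(NH3) = 1 × 2/1 = 2.000 mol
mass = 2.000 × 17.03 = 34.06 g

34.06 g


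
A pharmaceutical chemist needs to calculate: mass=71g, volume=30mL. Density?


ρ = mass/volume
= 71/30
= 2.367 g/mL

2.367 g/mL


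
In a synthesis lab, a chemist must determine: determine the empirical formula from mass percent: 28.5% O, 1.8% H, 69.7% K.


Assume 100 g sample. Moles of each element:
  O: 28.5/16.0 = 1.781 mol
  H: 1.8/1.008 = 1.786 mol
  K: 69.7/39.1 = 1.783 mol
Divide by smallest (1.781):
  O: 1.781/1.781 = 1.0
  H: 1.786/1.781 = 1.0
  K: 1.783/1.781 = 1.0
Empirical formula: KOH

KOH


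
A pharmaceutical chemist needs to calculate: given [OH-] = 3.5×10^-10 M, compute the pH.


pOH = -log10([OH-]) = -log10(3.5×10^-10)
= 10 - log10(3.5) = 9.46
pH = 14 - pOH = 14 - 9.46 = 4.54

4.54


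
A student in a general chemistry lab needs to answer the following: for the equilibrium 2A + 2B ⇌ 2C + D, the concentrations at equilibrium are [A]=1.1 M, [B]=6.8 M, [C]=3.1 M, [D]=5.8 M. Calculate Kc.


Kc = [C]^2[D]/([A]^2[B]^2)
= (3.1^2 × 5.8^1)/(1.1^2 × 6.8^2)
= 55.738/55.9504
= 0.9962

0.9962


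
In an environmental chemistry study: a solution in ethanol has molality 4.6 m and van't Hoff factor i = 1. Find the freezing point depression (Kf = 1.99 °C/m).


ΔTf = Kf × m × i
= 1.99 × 4.6 × 1
= 9.154 °C

9.154 °C


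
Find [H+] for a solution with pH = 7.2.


[H+] = 10^(-pH) = 10^(-7.2)
= 6.31×10^-8 M

6.31×10^-8 M


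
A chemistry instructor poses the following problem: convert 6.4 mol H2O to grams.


M(H2O) = 18.02 g/mol
mass = n × M = 6.4 × 18.02 = 115.33 g

115.33 g


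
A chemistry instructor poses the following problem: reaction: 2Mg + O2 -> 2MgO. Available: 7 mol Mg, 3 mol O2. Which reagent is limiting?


Mole ratio available / coefficient:
  Mg: 7/2 = 3.500
  O2: 3/1 = 3.000
Smaller ratio is limiting.

O2


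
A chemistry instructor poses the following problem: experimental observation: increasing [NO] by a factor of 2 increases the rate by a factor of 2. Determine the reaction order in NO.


rate ∝ [NO]^n
2^n = 2 → n = 1
Order in NO: 1

1


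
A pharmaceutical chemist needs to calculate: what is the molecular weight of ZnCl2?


M(ZnCl2) = 1×65.38 + 2×35.45
= 65.38 + 70.9
= 136.28 g/mol

136.28 g/mol


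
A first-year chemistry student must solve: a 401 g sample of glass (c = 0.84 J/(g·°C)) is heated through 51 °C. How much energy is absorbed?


q = mcΔT = 401 × 0.84 × 51
= 17178.84 J

17178.84 J


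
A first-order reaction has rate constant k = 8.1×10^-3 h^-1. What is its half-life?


t½ = ln2/k = 0.693147/(8.1×10^-3 h^-1)
= 85.57 h

85.57 h


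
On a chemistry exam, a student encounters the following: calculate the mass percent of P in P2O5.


M(P2O5) = 2×30.97 + 5×16.0 = 141.94 g/mol
Mass of P = 2 × 30.97 = 61.94 g/mol
% P = 61.94/141.94 × 100 = 43.64%

43.64%


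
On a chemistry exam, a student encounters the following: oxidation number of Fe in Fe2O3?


2x + 3(-2) = 0, so x = +3
Oxidation number: +3

+3


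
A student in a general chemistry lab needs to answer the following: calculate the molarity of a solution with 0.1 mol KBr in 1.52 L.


M = n/V = 0.1/1.52 = 0.066 mol/L

0.066 M


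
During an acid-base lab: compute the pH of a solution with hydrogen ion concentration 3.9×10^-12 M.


pH = -log10([H+]) = -log10(3.9×10^-12)
= 12 - log10(3.9)
= 12 - 0.59
= 11.41

11.41


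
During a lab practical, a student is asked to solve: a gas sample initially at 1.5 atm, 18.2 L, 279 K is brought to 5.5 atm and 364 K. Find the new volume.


P1V1/T1 = P2V2/T2
V2 = P1V1T2/(T1P2)
= 1.5×18.2×364/(279×5.5)
= 6.476 L

6.476 L


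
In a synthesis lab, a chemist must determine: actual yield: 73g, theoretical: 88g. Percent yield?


% yield = actual/theoretical × 100
= 73/88 × 100
= 82.95%

82.95%


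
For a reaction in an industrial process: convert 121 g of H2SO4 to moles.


M(H2SO4) = 98.09 g/mol
n = mass/M = 121/98.09 = 1.2336 mol

1.2336 mol


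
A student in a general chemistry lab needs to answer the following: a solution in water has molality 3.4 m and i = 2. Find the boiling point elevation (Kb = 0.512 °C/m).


ΔTb = Kb × m × i
= 0.512 × 3.4 × 2
= 3.4816 °C

3.4816 °C


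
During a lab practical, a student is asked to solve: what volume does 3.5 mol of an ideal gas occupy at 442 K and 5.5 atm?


PV = nRT  (R = 0.08206 L·atm/(mol·K))
V = nRT/P = 3.5×0.08206×442/5.5
= 23.081 L

23.081 L


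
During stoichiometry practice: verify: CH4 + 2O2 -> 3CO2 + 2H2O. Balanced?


Equation: CH4 + 2O2 -> 3CO2 + 2H2O
Check atoms: C: 1≠3, H: 4=4, O: 4≠8
Not balanced

No, not balanced


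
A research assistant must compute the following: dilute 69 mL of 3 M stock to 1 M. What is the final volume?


C1V1 = C2V2
3 × 69 = 1 × V2
V2 = 207/1 = 207.0 mL

207.0 mL


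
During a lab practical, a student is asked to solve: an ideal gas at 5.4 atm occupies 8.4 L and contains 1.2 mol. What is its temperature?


PV = nRT  (R = 0.08206 L·atm/(mol·K))
T = PV/(nR) = 5.4×8.4/(1.2×0.08206)
= 45.36/0.098472
= 460.64 K

460.64 K


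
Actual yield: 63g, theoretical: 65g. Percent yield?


% yield = actual/theoretical × 100
= 63/65 × 100
= 96.92%

96.92%


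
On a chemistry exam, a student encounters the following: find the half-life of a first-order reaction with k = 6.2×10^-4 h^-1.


t½ = ln2/k = 0.693147/(6.2×10^-4 h^-1)
= 1118 h

1118 h


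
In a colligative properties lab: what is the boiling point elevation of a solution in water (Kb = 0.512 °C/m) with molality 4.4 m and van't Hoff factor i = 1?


ΔTb = Kb × m × i
= 0.512 × 4.4 × 1
= 2.2528 °C

2.2528 °C


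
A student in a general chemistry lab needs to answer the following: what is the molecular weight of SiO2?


M(SiO2) = 1×28.09 + 2×16.0
= 28.09 + 32.0
= 60.09 g/mol

60.09 g/mol


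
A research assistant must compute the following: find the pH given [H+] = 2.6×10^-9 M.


pH = -log10([H+]) = -log10(2.6×10^-9)
= 9 - log10(2.6)
= 9 - 0.41
= 8.59

8.59


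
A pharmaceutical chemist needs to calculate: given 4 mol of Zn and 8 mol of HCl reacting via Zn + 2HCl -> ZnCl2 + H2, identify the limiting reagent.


Mole ratio available / coefficient:
  Zn: 4/1 = 4.000
  HCl: 8/2 = 4.000
Smaller ratio is limiting.

neither (stoichiometric); Zn and HCl are fully consumed


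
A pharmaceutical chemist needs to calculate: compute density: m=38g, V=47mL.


ρ = mass/volume
= 38/47
= 0.809 g/mL

0.809 g/mL


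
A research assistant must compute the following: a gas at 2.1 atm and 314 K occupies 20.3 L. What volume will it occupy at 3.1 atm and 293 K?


P1V1/T1 = P2V2/T2
V2 = P1V1T2/(T1P2)
= 2.1×20.3×293/(314×3.1)
= 12.832 L

12.832 L


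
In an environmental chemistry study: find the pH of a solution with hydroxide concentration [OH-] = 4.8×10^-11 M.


pOH = -log10([OH-]) = -log10(4.8×10^-11)
= 11 - log10(4.8) = 10.32
pH = 14 - pOH = 14 - 10.32 = 3.68

3.68


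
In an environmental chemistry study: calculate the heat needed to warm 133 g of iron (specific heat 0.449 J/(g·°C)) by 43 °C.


q = mcΔT = 133 × 0.449 × 43
= 2567.83 J

2567.83 J


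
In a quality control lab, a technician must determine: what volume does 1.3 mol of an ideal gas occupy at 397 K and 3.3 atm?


PV = nRT  (R = 0.08206 L·atm/(mol·K))
V = nRT/P = 1.3×0.08206×397/3.3
= 12.834 L

12.834 L


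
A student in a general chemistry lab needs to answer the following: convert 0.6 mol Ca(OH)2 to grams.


M(Ca(OH)2) = 74.1 g/mol
mass = n × M = 0.6 × 74.1 = 44.46 g

44.46 g


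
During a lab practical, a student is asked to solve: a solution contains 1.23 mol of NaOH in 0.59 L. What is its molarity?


M = n/V = 1.23/0.59 = 2.085 mol/L

2.085 M


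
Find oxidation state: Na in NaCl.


Group 1 metal: +1
Oxidation number: +1

+1


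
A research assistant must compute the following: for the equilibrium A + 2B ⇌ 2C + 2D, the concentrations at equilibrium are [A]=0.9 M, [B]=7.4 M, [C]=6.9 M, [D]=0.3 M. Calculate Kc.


Kc = [C]^2[D]^2/([A][B]^2)
= (6.9^2 × 0.3^2)/(0.9^1 × 7.4^2)
= 4.2849/49.284
= 0.08694

0.08694


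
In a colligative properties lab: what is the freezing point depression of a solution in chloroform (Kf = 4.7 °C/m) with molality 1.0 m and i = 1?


ΔTf = Kf × m × i
= 4.7 × 1.0 × 1
= 4.7 °C

4.7 °C


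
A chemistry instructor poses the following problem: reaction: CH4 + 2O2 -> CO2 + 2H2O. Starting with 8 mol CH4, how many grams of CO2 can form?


Mole ratio CO2:CH4 = 1:1
n(CO2) = 8 × 1/1 = 8.000 mol
mass = 8.000 × 44.01 = 352.08 g

352.08 g


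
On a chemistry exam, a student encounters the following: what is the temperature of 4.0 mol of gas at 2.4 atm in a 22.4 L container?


PV = nRT  (R = 0.08206 L·atm/(mol·K))
T = PV/(nR) = 2.4×22.4/(4.0×0.08206)
= 53.76/0.328240
= 163.78 K

163.78 K


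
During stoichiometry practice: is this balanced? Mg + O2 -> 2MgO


Equation: Mg + O2 -> 2MgO
Check atoms: Mg: 1≠2, O: 2=2
Not balanced

No, not balanced


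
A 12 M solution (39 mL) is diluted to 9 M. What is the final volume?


C1V1 = C2V2
12 × 39 = 9 × V2
V2 = 468/9 = 52.0 mL

52.0 mL
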